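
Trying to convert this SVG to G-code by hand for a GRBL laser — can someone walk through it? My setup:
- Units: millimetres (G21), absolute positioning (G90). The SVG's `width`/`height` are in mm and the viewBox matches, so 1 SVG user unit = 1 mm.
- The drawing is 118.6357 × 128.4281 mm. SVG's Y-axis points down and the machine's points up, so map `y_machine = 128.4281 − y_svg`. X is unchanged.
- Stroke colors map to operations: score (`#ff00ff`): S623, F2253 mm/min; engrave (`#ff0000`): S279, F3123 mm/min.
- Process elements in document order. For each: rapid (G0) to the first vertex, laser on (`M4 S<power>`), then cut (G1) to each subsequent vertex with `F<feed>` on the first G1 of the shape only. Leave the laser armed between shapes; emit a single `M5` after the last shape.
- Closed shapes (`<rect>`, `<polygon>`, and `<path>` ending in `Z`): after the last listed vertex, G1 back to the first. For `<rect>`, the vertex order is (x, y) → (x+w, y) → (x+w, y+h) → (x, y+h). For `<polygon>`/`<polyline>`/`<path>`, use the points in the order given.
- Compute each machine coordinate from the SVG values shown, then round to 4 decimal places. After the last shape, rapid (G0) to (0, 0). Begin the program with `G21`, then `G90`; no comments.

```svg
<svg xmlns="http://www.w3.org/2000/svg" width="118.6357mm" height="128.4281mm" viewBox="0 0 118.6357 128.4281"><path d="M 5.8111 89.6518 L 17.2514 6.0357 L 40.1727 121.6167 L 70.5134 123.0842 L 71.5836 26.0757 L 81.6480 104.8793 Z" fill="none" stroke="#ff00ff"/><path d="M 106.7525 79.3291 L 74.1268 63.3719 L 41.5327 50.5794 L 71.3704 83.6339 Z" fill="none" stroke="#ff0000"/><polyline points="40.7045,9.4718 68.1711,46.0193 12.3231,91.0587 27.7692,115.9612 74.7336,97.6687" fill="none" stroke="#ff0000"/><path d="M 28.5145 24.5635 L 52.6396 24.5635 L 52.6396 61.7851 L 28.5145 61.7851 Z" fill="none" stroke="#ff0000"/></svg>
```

G21
G90
G0 X5.8111 Y38.7763
M4 S623
G1 X17.2514 Y122.3924 F2253
G1 X40.1727 Y6.8114
G1 X70.5134 Y5.3439
G1 X71.5836 Y102.3524
G1 X81.6480 Y23.5488
G1 X5.8111 Y38.7763
G0 X106.7525 Y49.0990
M4 S279
G1 X74.1268 Y65.0562 F3123
G1 X41.5327 Y77.8487
G1 X71.3704 Y44.7942
G1 X106.7525 Y49.0990
G0 X40.7045 Y118.9563
M4 S279
G1 X68.1711 Y82.4088 F3123
G1 X12.3231 Y37.3694
G1 X27.7692 Y12.4669
G1 X74.7336 Y30.7594
G0 X28.5145 Y103.8646
M4 S279
G1 X52.6396 Y103.8646 F3123
G1 X52.6396 Y66.6430
G1 X28.5145 Y66.6430
G1 X28.5145 Y103.8646
M5
G0 X0.0000 Y0.0000

Since the viewBox matches the mm dimensions, user units are millimetres directly. The only transform is the Y-flip y_m = 128.4281 − y_svg.

Shape 1 is a closed polygon drawn with `<path>`. Its stroke #ff00ff means score at S623, F2253. After flipping Y the toolpath is (5.8111,38.7763) → (17.2514,122.3924) → (40.1727,6.8114) → (70.5134,5.3439) → (71.5836,102.3524) → (81.6480,23.5488) → (5.8111,38.7763), returning to the start.

Shape 2 is a closed polygon drawn with `<path>`. Its stroke #ff0000 means engrave at S279, F3123. After flipping Y the toolpath is (106.7525,49.0990) → (74.1268,65.0562) → (41.5327,77.8487) → (71.3704,44.7942) → (106.7525,49.0990), returning to the start.

Shape 3 is a open polyline drawn with `<polyline>`. Its stroke #ff0000 means engrave at S279, F3123. After flipping Y the toolpath is (40.7045,118.9563) → (68.1711,82.4088) → (12.3231,37.3694) → (27.7692,12.4669) → (74.7336,30.7594).

Shape 4 is a rectangle drawn with `<path>`. Its stroke #ff0000 means engrave at S279, F3123. After flipping Y the toolpath is (28.5145,103.8646) → (52.6396,103.8646) → (52.6396,66.6430) → (28.5145,66.6430) → (28.5145,103.8646), returning to the start.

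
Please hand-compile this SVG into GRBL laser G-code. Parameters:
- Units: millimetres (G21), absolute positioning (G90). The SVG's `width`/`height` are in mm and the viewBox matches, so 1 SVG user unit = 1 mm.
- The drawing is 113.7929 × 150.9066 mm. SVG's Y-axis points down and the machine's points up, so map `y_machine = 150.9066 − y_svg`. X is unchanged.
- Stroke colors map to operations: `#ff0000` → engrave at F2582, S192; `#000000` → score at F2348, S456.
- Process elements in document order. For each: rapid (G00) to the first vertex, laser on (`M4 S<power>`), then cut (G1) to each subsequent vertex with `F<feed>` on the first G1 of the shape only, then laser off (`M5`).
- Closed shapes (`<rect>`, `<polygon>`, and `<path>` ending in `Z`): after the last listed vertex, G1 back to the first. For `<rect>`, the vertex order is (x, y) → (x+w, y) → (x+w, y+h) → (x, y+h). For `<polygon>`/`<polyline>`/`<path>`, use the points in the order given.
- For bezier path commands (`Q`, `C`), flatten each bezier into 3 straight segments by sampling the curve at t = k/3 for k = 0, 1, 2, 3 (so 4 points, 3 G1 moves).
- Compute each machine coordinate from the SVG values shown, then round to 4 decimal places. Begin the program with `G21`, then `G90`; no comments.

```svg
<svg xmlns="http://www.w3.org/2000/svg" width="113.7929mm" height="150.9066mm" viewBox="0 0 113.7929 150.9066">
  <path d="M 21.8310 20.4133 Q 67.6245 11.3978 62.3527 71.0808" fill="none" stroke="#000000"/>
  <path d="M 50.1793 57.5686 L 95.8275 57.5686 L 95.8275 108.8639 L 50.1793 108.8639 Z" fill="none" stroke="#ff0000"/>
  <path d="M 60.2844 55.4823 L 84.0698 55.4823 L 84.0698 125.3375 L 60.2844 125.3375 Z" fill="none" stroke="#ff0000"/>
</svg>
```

Since the viewBox matches the mm dimensions, user units are millimetres directly. The only transform is the Y-flip y_m = 150.9066 − y_svg.

Shape 1 is a quadratic bezier drawn with `<path>`. Its stroke #000000 means score at S456, F2348. After flipping Y the toolpath is (21.8310,130.4933) → (46.6861,128.8705) → (60.1933,111.9813) → (62.3527,79.8258).

Shape 2 is a rectangle drawn with `<path>`. Its stroke #ff0000 means engrave at S192, F2582. After flipping Y the toolpath is (50.1793,93.3380) → (95.8275,93.3380) → (95.8275,42.0427) → (50.1793,42.0427) → (50.1793,93.3380), returning to the start.

Shape 3 is a rectangle drawn with `<path>`. Its stroke #ff0000 means engrave at S192, F2582. After flipping Y the toolpath is (60.2844,95.4243) → (84.0698,95.4243) → (84.0698,25.5691) → (60.2844,25.5691) → (60.2844,95.4243), returning to the start.

G21
G90
G00 X21.8310 Y130.4933
M4 S456
G1 X46.6861 Y128.8705 F2348
G1 X60.1933 Y111.9813
G1 X62.3527 Y79.8258
M5
G00 X50.1793 Y93.3380
M4 S192
G1 X95.8275 Y93.3380 F2582
G1 X95.8275 Y42.0427
G1 X50.1793 Y42.0427
G1 X50.1793 Y93.3380
M5
G00 X60.2844 Y95.4243
M4 S192
G1 X84.0698 Y95.4243 F2582
G1 X84.0698 Y25.5691
G1 X60.2844 Y25.5691
G1 X60.2844 Y95.4243
M5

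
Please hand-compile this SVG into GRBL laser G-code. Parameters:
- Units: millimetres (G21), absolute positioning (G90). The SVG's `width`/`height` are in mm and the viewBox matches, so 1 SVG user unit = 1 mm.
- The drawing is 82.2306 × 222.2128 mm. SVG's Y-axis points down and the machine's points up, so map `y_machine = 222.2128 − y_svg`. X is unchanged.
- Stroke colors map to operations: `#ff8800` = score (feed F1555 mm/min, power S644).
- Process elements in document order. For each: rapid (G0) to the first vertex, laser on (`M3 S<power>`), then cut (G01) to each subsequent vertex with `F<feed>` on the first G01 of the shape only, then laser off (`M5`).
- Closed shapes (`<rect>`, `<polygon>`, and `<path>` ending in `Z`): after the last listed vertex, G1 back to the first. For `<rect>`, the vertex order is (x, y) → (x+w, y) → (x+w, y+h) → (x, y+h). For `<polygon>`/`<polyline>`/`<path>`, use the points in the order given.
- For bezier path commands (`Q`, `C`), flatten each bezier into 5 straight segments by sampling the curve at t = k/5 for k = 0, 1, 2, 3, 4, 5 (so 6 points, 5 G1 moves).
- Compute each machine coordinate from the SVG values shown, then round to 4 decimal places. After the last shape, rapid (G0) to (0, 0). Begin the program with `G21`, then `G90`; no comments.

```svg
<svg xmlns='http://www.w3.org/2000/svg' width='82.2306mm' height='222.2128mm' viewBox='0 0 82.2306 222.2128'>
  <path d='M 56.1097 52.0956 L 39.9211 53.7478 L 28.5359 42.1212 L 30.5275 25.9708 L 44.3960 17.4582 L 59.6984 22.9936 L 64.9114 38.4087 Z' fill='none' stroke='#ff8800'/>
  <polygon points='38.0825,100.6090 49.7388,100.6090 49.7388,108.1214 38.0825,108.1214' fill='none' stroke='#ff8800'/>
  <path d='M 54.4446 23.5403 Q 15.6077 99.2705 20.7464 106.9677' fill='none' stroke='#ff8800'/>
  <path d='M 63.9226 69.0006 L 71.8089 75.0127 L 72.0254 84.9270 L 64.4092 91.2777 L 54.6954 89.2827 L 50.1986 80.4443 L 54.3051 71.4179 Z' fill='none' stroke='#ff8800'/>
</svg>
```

G21
G90
G0 X56.1097 Y170.1172
M3 S644
G01 X39.9211 Y168.4650 F1555
G01 X28.5359 Y180.0916
G01 X30.5275 Y196.2420
G01 X44.3960 Y204.7546
G01 X59.6984 Y199.2192
G01 X64.9114 Y183.8041
G01 X56.1097 Y170.1172
M5
G0 X38.0825 Y121.6038
M3 S644
G01 X49.7388 Y121.6038 F1555
G01 X49.7388 Y114.0914
G01 X38.0825 Y114.0914
G01 X38.0825 Y121.6038
M5
G0 X54.4446 Y198.6725
M3 S644
G01 X40.6689 Y171.1017 F1555
G01 X30.4112 Y148.9736
G01 X23.6715 Y132.2881
G01 X20.4499 Y121.0453
G01 X20.7464 Y115.2451
M5
G0 X63.9226 Y153.2122
M3 S644
G01 X71.8089 Y147.2001 F1555
G01 X72.0254 Y137.2858
G01 X64.4092 Y130.9351
G01 X54.6954 Y132.9301
G01 X50.1986 Y141.7685
G01 X54.3051 Y150.7949
G01 X63.9226 Y153.2122
M5
G0 X0.0000 Y0.0000

viewBox `0 0 82.2306 222.2128` with mm width/height → 1 unit = 1 mm. Flip: y_m = 222.2128 − y_svg.

**Shape 1** — `<path>` regular polygon, stroke `#ff8800` → score (S644, F1555). Machine vertices: (56.1097,170.1172) → (39.9211,168.4650) → (28.5359,180.0916) → (30.5275,196.2420) → (44.3960,204.7546) → (59.6984,199.2192) → (64.9114,183.8041) → (56.1097,170.1172). Closed: final G1 returns to the first vertex.

**Shape 2** — `<polygon>` rectangle, stroke `#ff8800` → score (S644, F1555). Machine vertices: (38.0825,121.6038) → (49.7388,121.6038) → (49.7388,114.0914) → (38.0825,114.0914) → (38.0825,121.6038). Closed: final G1 returns to the first vertex.

**Shape 3** — `<path>` quadratic bezier, stroke `#ff8800` → score (S644, F1555). Control points (SVG): P0=(54.4446,23.5403), P1=(15.6077,99.2705), P2=(20.7464,106.9677); sampled at t=k/5. Machine vertices: (54.4446,198.6725) → (40.6689,171.1017) → (30.4112,148.9736) → (23.6715,132.2881) → (20.4499,121.0453) → (20.7464,115.2451). Open path.

**Shape 4** — `<path>` regular polygon, stroke `#ff8800` → score (S644, F1555). Machine vertices: (63.9226,153.2122) → (71.8089,147.2001) → (72.0254,137.2858) → (64.4092,130.9351) → (54.6954,132.9301) → (50.1986,141.7685) → (54.3051,150.7949) → (63.9226,153.2122). Closed: final G1 returns to the first vertex.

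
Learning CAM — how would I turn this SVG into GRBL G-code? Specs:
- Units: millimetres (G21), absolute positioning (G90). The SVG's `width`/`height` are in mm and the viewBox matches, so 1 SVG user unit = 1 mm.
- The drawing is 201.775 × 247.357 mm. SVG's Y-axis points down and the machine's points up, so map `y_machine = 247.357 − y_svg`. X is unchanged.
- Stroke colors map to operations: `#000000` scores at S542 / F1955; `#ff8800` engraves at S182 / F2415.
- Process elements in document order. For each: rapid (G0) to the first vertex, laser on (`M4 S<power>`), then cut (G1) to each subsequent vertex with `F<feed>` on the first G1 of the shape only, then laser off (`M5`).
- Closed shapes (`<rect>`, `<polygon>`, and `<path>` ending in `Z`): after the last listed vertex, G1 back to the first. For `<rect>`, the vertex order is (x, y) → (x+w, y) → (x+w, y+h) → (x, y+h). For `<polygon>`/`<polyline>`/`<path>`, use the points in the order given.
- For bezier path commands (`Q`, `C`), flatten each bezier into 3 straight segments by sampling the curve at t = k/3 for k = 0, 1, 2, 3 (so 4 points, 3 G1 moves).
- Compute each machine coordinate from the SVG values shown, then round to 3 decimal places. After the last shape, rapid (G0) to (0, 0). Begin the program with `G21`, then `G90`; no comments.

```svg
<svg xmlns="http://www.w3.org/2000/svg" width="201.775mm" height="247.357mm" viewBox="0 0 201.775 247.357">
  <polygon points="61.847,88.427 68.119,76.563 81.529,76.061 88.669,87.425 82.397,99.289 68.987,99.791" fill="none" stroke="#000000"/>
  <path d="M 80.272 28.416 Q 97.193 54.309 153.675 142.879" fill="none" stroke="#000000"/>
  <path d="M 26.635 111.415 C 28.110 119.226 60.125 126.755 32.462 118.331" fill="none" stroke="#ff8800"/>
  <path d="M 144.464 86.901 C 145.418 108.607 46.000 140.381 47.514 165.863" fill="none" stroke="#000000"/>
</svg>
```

1 u = 1 mm; y_m = 247.357 − y.

[1] `<polygon>` regular polygon, #000000→score S542 F1955: (61.847,158.930) → (68.119,170.794) → (81.529,171.296) → (88.669,159.932) → (82.397,148.068) → (68.987,147.566) → (61.847,158.930) (closed)

[2] `<path>` quadratic bezier, #000000→score S542 F1955: (80.272,218.941) → (95.948,194.715) → (120.416,156.561) → (153.675,104.478)

[3] `<path>` cubic bezier, #ff8800→engrave S182 F2415: (26.635,135.942) → (34.949,128.805) → (43.574,125.339) → (32.462,129.026)

[4] `<path>` cubic bezier, #000000→score S542 F1955: (144.464,160.456) → (119.416,136.000) → (72.188,108.467) → (47.514,81.494)

G21
G90
G0 X61.847 Y158.930
M4 S542
G1 X68.119 Y170.794 F1955
G1 X81.529 Y171.296
G1 X88.669 Y159.932
G1 X82.397 Y148.068
G1 X68.987 Y147.566
G1 X61.847 Y158.930
M5
G0 X80.272 Y218.941
M4 S542
G1 X95.948 Y194.715 F1955
G1 X120.416 Y156.561
G1 X153.675 Y104.478
M5
G0 X26.635 Y135.942
M4 S182
G1 X34.949 Y128.805 F2415
G1 X43.574 Y125.339
G1 X32.462 Y129.026
M5
G0 X144.464 Y160.456
M4 S542
G1 X119.416 Y136.000 F1955
G1 X72.188 Y108.467
G1 X47.514 Y81.494
M5
G0 X0.000 Y0.000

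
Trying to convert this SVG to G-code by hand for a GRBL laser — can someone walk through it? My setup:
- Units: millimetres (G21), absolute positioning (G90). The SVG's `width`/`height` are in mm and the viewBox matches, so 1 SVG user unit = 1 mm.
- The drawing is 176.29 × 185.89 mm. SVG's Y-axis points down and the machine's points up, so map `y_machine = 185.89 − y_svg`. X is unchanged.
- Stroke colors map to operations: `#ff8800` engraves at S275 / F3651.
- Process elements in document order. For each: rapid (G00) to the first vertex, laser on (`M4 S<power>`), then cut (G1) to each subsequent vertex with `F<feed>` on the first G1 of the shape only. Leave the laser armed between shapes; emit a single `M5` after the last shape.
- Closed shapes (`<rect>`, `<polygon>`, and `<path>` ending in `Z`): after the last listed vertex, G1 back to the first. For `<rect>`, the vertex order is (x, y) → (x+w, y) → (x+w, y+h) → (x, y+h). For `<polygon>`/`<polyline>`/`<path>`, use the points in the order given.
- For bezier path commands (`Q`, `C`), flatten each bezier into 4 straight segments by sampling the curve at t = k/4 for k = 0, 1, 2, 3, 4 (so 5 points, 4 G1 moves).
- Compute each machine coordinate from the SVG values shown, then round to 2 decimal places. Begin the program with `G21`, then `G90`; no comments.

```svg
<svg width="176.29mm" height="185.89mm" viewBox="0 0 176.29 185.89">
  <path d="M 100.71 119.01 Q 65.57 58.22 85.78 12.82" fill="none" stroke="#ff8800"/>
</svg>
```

viewBox `0 0 176.29 185.89` with mm width/height → 1 unit = 1 mm. Flip: y_m = 185.89 − y_svg.

**Shape 1** — `<path>` quadratic bezier, stroke `#ff8800` → engrave (S275, F3651). Control points (SVG): P0=(100.71,119.01), P1=(65.57,58.22), P2=(85.78,12.82); sampled at t=k/4. Machine vertices: (100.71,66.88) → (86.60,96.31) → (79.41,123.82) → (79.13,149.41) → (85.78,173.07). Open path.

G21
G90
G00 X100.71 Y66.88
M4 S275
G1 X86.60 Y96.31 F3651
G1 X79.41 Y123.82
G1 X79.13 Y149.41
G1 X85.78 Y173.07
M5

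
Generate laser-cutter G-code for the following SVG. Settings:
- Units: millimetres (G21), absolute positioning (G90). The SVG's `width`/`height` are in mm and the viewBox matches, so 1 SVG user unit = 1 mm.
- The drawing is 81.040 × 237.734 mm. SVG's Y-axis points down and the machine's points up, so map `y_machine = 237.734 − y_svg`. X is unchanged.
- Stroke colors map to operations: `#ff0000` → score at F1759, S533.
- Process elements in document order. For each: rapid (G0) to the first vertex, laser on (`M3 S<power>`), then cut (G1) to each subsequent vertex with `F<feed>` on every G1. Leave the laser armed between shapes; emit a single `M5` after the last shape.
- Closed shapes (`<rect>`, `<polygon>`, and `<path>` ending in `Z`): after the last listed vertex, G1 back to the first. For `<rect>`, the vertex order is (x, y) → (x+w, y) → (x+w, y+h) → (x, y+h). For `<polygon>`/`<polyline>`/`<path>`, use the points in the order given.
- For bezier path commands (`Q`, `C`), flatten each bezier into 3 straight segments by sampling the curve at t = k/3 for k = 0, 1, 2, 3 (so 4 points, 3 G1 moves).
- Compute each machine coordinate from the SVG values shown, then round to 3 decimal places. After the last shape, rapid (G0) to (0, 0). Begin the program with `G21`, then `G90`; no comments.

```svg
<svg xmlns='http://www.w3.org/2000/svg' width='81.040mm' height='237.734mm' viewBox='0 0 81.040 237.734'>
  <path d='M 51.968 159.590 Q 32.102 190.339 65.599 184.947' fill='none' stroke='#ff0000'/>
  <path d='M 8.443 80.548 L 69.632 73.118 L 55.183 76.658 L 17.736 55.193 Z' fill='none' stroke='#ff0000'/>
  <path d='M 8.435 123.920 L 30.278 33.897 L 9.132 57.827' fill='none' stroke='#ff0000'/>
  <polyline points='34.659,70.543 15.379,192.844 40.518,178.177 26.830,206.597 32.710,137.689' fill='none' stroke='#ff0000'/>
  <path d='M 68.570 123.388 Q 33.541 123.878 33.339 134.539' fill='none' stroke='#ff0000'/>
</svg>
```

viewBox `0 0 81.040 237.734` with mm width/height → 1 unit = 1 mm. Flip: y_m = 237.734 − y_svg.

**Shape 1** — `<path>` quadratic bezier, stroke `#ff0000` → score (S533, F1759). Control points (SVG): P0=(51.968,159.590), P1=(32.102,190.339), P2=(65.599,184.947); sampled at t=k/3. Machine vertices: (51.968,78.144) → (44.653,61.660) → (49.197,53.208) → (65.599,52.787). Open path.

**Shape 2** — `<path>` closed polygon, stroke `#ff0000` → score (S533, F1759). Machine vertices: (8.443,157.186) → (69.632,164.616) → (55.183,161.076) → (17.736,182.541) → (8.443,157.186). Closed: final G1 returns to the first vertex.

**Shape 3** — `<path>` open polyline, stroke `#ff0000` → score (S533, F1759). Machine vertices: (8.435,113.814) → (30.278,203.837) → (9.132,179.907). Open path.

**Shape 4** — `<polyline>` open polyline, stroke `#ff0000` → score (S533, F1759). Machine vertices: (34.659,167.191) → (15.379,44.890) → (40.518,59.557) → (26.830,31.137) → (32.710,100.045). Open path.

**Shape 5** — `<path>` quadratic bezier, stroke `#ff0000` → score (S533, F1759). Control points (SVG): P0=(68.570,123.388), P1=(33.541,123.878), P2=(33.339,134.539); sampled at t=k/3. Machine vertices: (68.570,114.346) → (49.087,112.889) → (37.343,109.172) → (33.339,103.195). Open path.

G21
G90
G0 X51.968 Y78.144
M3 S533
G1 X44.653 Y61.660 F1759
G1 X49.197 Y53.208 F1759
G1 X65.599 Y52.787 F1759
G0 X8.443 Y157.186
M3 S533
G1 X69.632 Y164.616 F1759
G1 X55.183 Y161.076 F1759
G1 X17.736 Y182.541 F1759
G1 X8.443 Y157.186 F1759
G0 X8.435 Y113.814
M3 S533
G1 X30.278 Y203.837 F1759
G1 X9.132 Y179.907 F1759
G0 X34.659 Y167.191
M3 S533
G1 X15.379 Y44.890 F1759
G1 X40.518 Y59.557 F1759
G1 X26.830 Y31.137 F1759
G1 X32.710 Y100.045 F1759
G0 X68.570 Y114.346
M3 S533
G1 X49.087 Y112.889 F1759
G1 X37.343 Y109.172 F1759
G1 X33.339 Y103.195 F1759
M5
G0 X0.000 Y0.000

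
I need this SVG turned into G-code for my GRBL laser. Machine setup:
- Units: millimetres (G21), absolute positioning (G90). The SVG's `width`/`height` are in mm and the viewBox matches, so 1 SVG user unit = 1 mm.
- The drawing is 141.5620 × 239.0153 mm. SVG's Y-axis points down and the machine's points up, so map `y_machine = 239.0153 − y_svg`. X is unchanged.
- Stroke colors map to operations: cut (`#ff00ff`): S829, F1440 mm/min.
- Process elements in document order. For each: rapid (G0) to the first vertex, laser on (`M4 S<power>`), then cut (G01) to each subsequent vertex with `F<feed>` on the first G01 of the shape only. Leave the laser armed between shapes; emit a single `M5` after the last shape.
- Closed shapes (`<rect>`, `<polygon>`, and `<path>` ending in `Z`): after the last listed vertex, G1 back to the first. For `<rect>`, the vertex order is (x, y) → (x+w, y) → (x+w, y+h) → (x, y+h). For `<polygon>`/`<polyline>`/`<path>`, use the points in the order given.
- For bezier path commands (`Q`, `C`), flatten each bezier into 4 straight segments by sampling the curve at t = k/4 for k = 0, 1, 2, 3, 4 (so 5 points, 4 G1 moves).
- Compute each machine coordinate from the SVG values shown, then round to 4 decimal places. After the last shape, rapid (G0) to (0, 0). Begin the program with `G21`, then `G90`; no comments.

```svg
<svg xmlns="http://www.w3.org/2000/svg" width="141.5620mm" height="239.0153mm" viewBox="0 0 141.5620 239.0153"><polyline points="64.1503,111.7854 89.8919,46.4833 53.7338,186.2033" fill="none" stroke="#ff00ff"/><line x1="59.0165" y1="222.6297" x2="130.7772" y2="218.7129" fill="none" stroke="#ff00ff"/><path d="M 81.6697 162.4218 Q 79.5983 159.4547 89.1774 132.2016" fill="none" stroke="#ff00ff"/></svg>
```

G21
G90
G0 X64.1503 Y127.2299
M4 S829
G01 X89.8919 Y192.5320 F1440
G01 X53.7338 Y52.8120
G0 X59.0165 Y16.3856
M4 S829
G01 X130.7772 Y20.3024 F1440
G0 X81.6697 Y76.5935
M4 S829
G01 X81.3622 Y79.5949 F1440
G01 X82.5109 Y85.6321
G01 X85.1160 Y94.7050
G01 X89.1774 Y106.8137
M5
G0 X0.0000 Y0.0000

1 u = 1 mm; y_m = 239.0153 − y.

[1] `<polyline>` open polyline, #ff00ff→cut S829 F1440: (64.1503,127.2299) → (89.8919,192.5320) → (53.7338,52.8120)

[2] `<line>` line segment, #ff00ff→cut S829 F1440: (59.0165,16.3856) → (130.7772,20.3024)

[3] `<path>` quadratic bezier, #ff00ff→cut S829 F1440: (81.6697,76.5935) → (81.3622,79.5949) → (82.5109,85.6321) → (85.1160,94.7050) → (89.1774,106.8137)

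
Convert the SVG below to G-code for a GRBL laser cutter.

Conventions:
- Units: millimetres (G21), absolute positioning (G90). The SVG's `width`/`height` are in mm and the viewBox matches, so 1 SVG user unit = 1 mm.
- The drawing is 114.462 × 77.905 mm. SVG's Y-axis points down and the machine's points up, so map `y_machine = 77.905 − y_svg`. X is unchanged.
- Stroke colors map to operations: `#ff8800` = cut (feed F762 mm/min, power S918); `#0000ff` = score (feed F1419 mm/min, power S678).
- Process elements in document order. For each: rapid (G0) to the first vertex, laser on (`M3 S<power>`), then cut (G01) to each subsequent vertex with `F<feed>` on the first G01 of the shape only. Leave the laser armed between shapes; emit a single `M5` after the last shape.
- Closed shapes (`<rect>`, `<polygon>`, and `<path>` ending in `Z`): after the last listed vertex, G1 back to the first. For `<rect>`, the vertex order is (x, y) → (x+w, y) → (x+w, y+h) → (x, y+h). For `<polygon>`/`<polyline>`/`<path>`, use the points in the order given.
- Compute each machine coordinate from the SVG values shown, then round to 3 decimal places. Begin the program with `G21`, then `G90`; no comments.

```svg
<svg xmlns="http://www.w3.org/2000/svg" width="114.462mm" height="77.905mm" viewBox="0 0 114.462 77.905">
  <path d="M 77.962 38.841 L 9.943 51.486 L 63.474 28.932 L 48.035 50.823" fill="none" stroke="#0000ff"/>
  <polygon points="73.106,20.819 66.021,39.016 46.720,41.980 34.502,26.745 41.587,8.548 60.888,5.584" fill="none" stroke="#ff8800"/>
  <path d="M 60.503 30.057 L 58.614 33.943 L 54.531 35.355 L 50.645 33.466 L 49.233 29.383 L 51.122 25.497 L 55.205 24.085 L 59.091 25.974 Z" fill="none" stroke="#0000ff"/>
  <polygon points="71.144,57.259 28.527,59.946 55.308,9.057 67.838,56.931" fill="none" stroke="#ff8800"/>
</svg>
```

Since the viewBox matches the mm dimensions, user units are millimetres directly. The only transform is the Y-flip y_m = 77.905 − y_svg.

Shape 1 is a open polyline drawn with `<path>`. Its stroke #0000ff means score at S678, F1419. After flipping Y the toolpath is (77.962,39.064) → (9.943,26.419) → (63.474,48.973) → (48.035,27.082).

Shape 2 is a regular polygon drawn with `<polygon>`. Its stroke #ff8800 means cut at S918, F762. After flipping Y the toolpath is (73.106,57.086) → (66.021,38.889) → (46.720,35.925) → (34.502,51.160) → (41.587,69.357) → (60.888,72.321) → (73.106,57.086), returning to the start.

Shape 3 is a regular polygon drawn with `<path>`. Its stroke #0000ff means score at S678, F1419. After flipping Y the toolpath is (60.503,47.848) → (58.614,43.962) → (54.531,42.550) → (50.645,44.439) → (49.233,48.522) → (51.122,52.408) → (55.205,53.820) → (59.091,51.931) → (60.503,47.848), returning to the start.

Shape 4 is a closed polygon drawn with `<polygon>`. Its stroke #ff8800 means cut at S918, F762. After flipping Y the toolpath is (71.144,20.646) → (28.527,17.959) → (55.308,68.848) → (67.838,20.974) → (71.144,20.646), returning to the start.

G21
G90
G0 X77.962 Y39.064
M3 S678
G01 X9.943 Y26.419 F1419
G01 X63.474 Y48.973
G01 X48.035 Y27.082
G0 X73.106 Y57.086
M3 S918
G01 X66.021 Y38.889 F762
G01 X46.720 Y35.925
G01 X34.502 Y51.160
G01 X41.587 Y69.357
G01 X60.888 Y72.321
G01 X73.106 Y57.086
G0 X60.503 Y47.848
M3 S678
G01 X58.614 Y43.962 F1419
G01 X54.531 Y42.550
G01 X50.645 Y44.439
G01 X49.233 Y48.522
G01 X51.122 Y52.408
G01 X55.205 Y53.820
G01 X59.091 Y51.931
G01 X60.503 Y47.848
G0 X71.144 Y20.646
M3 S918
G01 X28.527 Y17.959 F762
G01 X55.308 Y68.848
G01 X67.838 Y20.974
G01 X71.144 Y20.646
M5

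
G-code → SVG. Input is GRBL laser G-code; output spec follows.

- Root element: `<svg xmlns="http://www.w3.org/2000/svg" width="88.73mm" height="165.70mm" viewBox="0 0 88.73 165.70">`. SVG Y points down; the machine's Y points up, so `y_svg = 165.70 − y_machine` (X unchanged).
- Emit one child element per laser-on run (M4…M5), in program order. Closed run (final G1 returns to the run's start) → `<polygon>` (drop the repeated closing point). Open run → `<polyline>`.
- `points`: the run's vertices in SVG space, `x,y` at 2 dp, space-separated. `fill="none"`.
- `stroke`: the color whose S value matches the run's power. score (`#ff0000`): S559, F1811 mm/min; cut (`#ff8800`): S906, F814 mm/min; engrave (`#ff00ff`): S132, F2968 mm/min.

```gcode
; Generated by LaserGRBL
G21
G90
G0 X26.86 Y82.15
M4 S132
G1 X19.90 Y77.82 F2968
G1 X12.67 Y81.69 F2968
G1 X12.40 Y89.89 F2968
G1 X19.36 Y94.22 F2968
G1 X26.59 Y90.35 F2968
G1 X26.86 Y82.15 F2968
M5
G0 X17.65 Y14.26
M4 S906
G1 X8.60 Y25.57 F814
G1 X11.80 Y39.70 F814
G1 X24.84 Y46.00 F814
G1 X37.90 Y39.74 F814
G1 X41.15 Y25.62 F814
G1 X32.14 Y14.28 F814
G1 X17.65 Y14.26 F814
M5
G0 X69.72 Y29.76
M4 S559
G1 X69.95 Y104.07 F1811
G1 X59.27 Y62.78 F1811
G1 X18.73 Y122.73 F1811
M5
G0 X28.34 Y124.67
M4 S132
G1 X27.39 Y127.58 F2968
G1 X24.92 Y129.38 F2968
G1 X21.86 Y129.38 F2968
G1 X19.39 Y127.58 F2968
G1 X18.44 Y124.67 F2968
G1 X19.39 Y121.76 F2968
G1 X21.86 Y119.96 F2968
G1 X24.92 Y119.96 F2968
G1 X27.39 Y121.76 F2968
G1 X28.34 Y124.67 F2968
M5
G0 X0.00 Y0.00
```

<svg xmlns="http://www.w3.org/2000/svg" width="88.73mm" height="165.70mm" viewBox="0 0 88.73 165.70">
  <polygon points="26.86,83.55 19.90,87.88 12.67,84.01 12.40,75.81 19.36,71.48 26.59,75.35" fill="none" stroke="#ff00ff"/>
  <polygon points="17.65,151.44 8.60,140.13 11.80,126.00 24.84,119.70 37.90,125.96 41.15,140.08 32.14,151.42" fill="none" stroke="#ff8800"/>
  <polyline points="69.72,135.94 69.95,61.63 59.27,102.92 18.73,42.97" fill="none" stroke="#ff0000"/>
  <polygon points="28.34,41.03 27.39,38.12 24.92,36.32 21.86,36.32 19.39,38.12 18.44,41.03 19.39,43.94 21.86,45.74 24.92,45.74 27.39,43.94" fill="none" stroke="#ff00ff"/>
</svg>

y_svg = 165.70 − y_m.

[1] S132→`#ff00ff` (engrave); closed run; points: 26.86,83.55 19.90,87.88 12.67,84.01 12.40,75.81 19.36,71.48 26.59,75.35

[2] S906→`#ff8800` (cut); closed run; points: 17.65,151.44 8.60,140.13 11.80,126.00 24.84,119.70 37.90,125.96 41.15,140.08 32.14,151.42

[3] S559→`#ff0000` (score); open run; points: 69.72,135.94 69.95,61.63 59.27,102.92 18.73,42.97

[4] S132→`#ff00ff` (engrave); closed run; points: 28.34,41.03 27.39,38.12 24.92,36.32 21.86,36.32 19.39,38.12 18.44,41.03 19.39,43.94 21.86,45.74 24.92,45.74 27.39,43.94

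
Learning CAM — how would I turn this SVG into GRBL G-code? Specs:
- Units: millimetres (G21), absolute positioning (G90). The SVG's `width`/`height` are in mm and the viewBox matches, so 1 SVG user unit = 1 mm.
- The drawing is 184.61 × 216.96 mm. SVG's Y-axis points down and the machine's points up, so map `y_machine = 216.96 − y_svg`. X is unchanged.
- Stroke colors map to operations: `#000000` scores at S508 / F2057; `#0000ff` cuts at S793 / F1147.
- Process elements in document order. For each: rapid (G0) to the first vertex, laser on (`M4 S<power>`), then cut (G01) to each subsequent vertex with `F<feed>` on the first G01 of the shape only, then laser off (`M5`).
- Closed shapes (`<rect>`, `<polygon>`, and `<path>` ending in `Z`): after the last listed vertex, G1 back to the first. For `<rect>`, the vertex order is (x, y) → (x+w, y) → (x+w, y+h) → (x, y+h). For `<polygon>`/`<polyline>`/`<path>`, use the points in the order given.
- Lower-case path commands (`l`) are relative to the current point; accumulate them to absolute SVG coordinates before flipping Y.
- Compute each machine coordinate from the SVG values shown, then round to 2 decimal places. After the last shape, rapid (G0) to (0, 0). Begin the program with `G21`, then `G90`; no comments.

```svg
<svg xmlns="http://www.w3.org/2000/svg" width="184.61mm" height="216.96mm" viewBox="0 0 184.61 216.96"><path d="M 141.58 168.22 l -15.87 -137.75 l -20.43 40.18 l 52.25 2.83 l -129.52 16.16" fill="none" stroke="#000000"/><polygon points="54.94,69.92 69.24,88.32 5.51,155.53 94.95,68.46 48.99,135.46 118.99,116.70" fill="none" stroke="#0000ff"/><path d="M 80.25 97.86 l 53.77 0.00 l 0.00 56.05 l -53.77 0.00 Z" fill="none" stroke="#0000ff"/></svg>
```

G21
G90
G0 X141.58 Y48.74
M4 S508
G01 X125.71 Y186.49 F2057
G01 X105.28 Y146.31
G01 X157.53 Y143.48
G01 X28.01 Y127.32
M5
G0 X54.94 Y147.04
M4 S793
G01 X69.24 Y128.64 F1147
G01 X5.51 Y61.43
G01 X94.95 Y148.50
G01 X48.99 Y81.50
G01 X118.99 Y100.26
G01 X54.94 Y147.04
M5
G0 X80.25 Y119.10
M4 S793
G01 X134.02 Y119.10 F1147
G01 X134.02 Y63.05
G01 X80.25 Y63.05
G01 X80.25 Y119.10
M5
G0 X0.00 Y0.00

1 u = 1 mm; y_m = 216.96 − y.

[1] `<path>` open polyline, #000000→score S508 F2057: (141.58,48.74) → (125.71,186.49) → (105.28,146.31) → (157.53,143.48) → (28.01,127.32)

[2] `<polygon>` closed polygon, #0000ff→cut S793 F1147: (54.94,147.04) → (69.24,128.64) → (5.51,61.43) → (94.95,148.50) → (48.99,81.50) → (118.99,100.26) → (54.94,147.04) (closed)

[3] `<path>` rectangle, #0000ff→cut S793 F1147: (80.25,119.10) → (134.02,119.10) → (134.02,63.05) → (80.25,63.05) → (80.25,119.10) (closed)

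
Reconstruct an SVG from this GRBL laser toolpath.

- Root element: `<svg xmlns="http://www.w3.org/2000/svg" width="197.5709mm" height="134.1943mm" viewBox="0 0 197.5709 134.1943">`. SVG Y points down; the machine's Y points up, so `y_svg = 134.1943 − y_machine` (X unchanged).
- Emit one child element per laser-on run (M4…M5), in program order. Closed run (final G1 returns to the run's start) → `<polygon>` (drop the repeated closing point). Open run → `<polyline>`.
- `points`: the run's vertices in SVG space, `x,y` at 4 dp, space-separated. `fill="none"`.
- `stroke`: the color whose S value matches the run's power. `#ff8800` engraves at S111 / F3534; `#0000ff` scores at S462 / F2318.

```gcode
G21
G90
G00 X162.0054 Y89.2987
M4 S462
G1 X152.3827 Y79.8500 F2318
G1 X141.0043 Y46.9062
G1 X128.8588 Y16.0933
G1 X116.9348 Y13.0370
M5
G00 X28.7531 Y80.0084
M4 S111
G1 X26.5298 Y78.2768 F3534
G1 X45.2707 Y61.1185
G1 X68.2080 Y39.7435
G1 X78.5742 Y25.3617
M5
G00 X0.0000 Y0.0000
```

Each laser-on run becomes one SVG element. Flip Y back into SVG space with y_svg = 134.1943 − y_machine.

Run 1: power S462 maps to stroke `#0000ff` (score). The run is open, so emit a `<polyline>` with points (Y-flipped): 162.0054,44.8956 152.3827,54.3443 141.0043,87.2881 128.8588,118.1010 116.9348,121.1573.

Run 2: S111 ⇒ engrave layer `#ff8800`. The run is open, so emit a `<polyline>` with points (Y-flipped): 28.7531,54.1859 26.5298,55.9175 45.2707,73.0758 68.2080,94.4508 78.5742,108.8326.

<svg xmlns="http://www.w3.org/2000/svg" width="197.5709mm" height="134.1943mm" viewBox="0 0 197.5709 134.1943">
  <polyline points="162.0054,44.8956 152.3827,54.3443 141.0043,87.2881 128.8588,118.1010 116.9348,121.1573" fill="none" stroke="#0000ff"/>
  <polyline points="28.7531,54.1859 26.5298,55.9175 45.2707,73.0758 68.2080,94.4508 78.5742,108.8326" fill="none" stroke="#ff8800"/>
</svg>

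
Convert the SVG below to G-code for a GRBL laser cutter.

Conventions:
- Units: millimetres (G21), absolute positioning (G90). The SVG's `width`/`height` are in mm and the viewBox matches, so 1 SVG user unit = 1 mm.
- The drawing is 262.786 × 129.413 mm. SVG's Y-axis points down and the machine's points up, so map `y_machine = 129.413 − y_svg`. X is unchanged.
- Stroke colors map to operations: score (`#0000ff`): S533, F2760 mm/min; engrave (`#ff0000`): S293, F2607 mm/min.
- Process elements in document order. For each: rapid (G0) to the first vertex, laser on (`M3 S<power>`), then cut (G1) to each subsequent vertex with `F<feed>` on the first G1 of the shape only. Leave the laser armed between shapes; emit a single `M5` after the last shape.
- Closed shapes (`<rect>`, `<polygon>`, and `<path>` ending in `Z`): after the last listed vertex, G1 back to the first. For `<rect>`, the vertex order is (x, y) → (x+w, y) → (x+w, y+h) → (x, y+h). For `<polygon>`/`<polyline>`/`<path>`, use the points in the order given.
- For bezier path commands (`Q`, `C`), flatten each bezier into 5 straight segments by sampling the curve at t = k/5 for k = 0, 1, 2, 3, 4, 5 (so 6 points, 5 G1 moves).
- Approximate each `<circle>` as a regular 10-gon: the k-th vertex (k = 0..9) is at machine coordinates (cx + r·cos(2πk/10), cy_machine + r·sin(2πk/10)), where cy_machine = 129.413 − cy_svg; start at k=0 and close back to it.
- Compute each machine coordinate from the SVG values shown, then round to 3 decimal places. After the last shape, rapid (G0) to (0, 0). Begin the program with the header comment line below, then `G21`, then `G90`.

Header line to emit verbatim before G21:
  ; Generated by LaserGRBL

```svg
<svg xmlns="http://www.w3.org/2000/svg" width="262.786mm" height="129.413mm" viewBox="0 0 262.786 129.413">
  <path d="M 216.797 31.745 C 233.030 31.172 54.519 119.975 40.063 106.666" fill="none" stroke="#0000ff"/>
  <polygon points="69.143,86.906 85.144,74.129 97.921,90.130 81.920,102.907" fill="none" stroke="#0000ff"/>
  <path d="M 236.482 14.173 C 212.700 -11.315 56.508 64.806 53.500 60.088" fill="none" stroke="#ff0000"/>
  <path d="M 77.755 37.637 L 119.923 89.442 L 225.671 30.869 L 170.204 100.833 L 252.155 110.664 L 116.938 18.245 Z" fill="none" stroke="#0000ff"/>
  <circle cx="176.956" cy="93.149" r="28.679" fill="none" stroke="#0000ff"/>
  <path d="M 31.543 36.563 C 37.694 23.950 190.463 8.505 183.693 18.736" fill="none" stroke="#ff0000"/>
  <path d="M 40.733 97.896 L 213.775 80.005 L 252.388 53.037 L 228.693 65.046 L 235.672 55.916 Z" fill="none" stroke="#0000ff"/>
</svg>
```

1 u = 1 mm; y_m = 129.413 − y.

[1] `<path>` cubic bezier, #0000ff→score S533 F2760: (216.797,97.668) → (206.038,88.819) → (165.763,67.710) → (113.193,43.535) → (65.553,25.483) → (40.063,22.747)

[2] `<polygon>` regular polygon, #0000ff→score S533 F2760: (69.143,42.507) → (85.144,55.284) → (97.921,39.283) → (81.920,26.506) → (69.143,42.507) (closed)

[3] `<path>` cubic bezier, #ff0000→engrave S293 F2607: (236.482,115.240) → (208.608,119.799) → (162.665,108.730) → (112.360,90.789) → (71.402,74.735) → (53.500,69.325)

[4] `<path>` closed polygon, #0000ff→score S533 F2760: (77.755,91.776) → (119.923,39.971) → (225.671,98.544) → (170.204,28.580) → (252.155,18.749) → (116.938,111.168) → (77.755,91.776) (closed)

[5] `<circle>` circle, #0000ff→score S533 F2760: (205.635,36.264) → (200.158,53.121) → (185.818,63.539) → (168.094,63.539) → (153.754,53.121) → (148.277,36.264) → (153.754,19.407) → (168.094,8.989) → (185.818,8.989) → (200.158,19.407) → (205.635,36.264) (closed)

[6] `<path>` cubic bezier, #ff0000→engrave S293 F2607: (31.543,92.850) → (50.379,100.530) → (89.707,107.520) → (134.832,112.454) → (171.060,113.963) → (183.693,110.677)

[7] `<path>` closed polygon, #0000ff→score S533 F2760: (40.733,31.517) → (213.775,49.408) → (252.388,76.376) → (228.693,64.367) → (235.672,73.497) → (40.733,31.517) (closed)

; Generated by LaserGRBL
G21
G90
G0 X216.797 Y97.668
M3 S533
G1 X206.038 Y88.819 F2760
G1 X165.763 Y67.710
G1 X113.193 Y43.535
G1 X65.553 Y25.483
G1 X40.063 Y22.747
G0 X69.143 Y42.507
M3 S533
G1 X85.144 Y55.284 F2760
G1 X97.921 Y39.283
G1 X81.920 Y26.506
G1 X69.143 Y42.507
G0 X236.482 Y115.240
M3 S293
G1 X208.608 Y119.799 F2607
G1 X162.665 Y108.730
G1 X112.360 Y90.789
G1 X71.402 Y74.735
G1 X53.500 Y69.325
G0 X77.755 Y91.776
M3 S533
G1 X119.923 Y39.971 F2760
G1 X225.671 Y98.544
G1 X170.204 Y28.580
G1 X252.155 Y18.749
G1 X116.938 Y111.168
G1 X77.755 Y91.776
G0 X205.635 Y36.264
M3 S533
G1 X200.158 Y53.121 F2760
G1 X185.818 Y63.539
G1 X168.094 Y63.539
G1 X153.754 Y53.121
G1 X148.277 Y36.264
G1 X153.754 Y19.407
G1 X168.094 Y8.989
G1 X185.818 Y8.989
G1 X200.158 Y19.407
G1 X205.635 Y36.264
G0 X31.543 Y92.850
M3 S293
G1 X50.379 Y100.530 F2607
G1 X89.707 Y107.520
G1 X134.832 Y112.454
G1 X171.060 Y113.963
G1 X183.693 Y110.677
G0 X40.733 Y31.517
M3 S533
G1 X213.775 Y49.408 F2760
G1 X252.388 Y76.376
G1 X228.693 Y64.367
G1 X235.672 Y73.497
G1 X40.733 Y31.517
M5
G0 X0.000 Y0.000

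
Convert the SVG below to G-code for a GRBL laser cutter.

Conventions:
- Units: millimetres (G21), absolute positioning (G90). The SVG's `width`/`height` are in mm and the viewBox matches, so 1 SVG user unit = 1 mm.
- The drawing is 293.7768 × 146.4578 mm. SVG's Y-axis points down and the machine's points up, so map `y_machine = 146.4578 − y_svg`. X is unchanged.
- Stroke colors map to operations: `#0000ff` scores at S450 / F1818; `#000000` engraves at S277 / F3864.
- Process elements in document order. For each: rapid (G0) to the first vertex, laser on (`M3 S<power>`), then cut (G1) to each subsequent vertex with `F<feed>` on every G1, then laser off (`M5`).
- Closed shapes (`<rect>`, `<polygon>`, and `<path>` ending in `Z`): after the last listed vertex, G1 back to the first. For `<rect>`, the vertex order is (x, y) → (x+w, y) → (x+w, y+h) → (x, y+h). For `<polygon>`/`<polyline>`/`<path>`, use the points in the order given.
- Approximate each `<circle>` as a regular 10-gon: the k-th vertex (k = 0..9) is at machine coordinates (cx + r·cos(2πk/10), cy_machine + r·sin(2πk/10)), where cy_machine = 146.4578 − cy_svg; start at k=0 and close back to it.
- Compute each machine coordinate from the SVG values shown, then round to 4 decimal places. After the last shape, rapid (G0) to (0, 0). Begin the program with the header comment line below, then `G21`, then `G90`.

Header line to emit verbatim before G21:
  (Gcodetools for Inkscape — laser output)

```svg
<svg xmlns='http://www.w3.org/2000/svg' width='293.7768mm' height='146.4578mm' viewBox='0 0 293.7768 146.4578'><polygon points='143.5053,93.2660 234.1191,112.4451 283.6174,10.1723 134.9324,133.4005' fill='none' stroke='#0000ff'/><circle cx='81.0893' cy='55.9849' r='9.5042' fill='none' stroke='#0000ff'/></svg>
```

(Gcodetools for Inkscape — laser output)
G21
G90
G0 X143.5053 Y53.1918
M3 S450
G1 X234.1191 Y34.0127 F1818
G1 X283.6174 Y136.2855 F1818
G1 X134.9324 Y13.0573 F1818
G1 X143.5053 Y53.1918 F1818
M5
G0 X90.5935 Y90.4729
M3 S450
G1 X88.7784 Y96.0593 F1818
G1 X84.0263 Y99.5119 F1818
G1 X78.1523 Y99.5119 F1818
G1 X73.4002 Y96.0593 F1818
G1 X71.5851 Y90.4729 F1818
G1 X73.4002 Y84.8865 F1818
G1 X78.1523 Y81.4339 F1818
G1 X84.0263 Y81.4339 F1818
G1 X88.7784 Y84.8865 F1818
G1 X90.5935 Y90.4729 F1818
M5
G0 X0.0000 Y0.0000

viewBox `0 0 293.7768 146.4578` with mm width/height → 1 unit = 1 mm. Flip: y_m = 146.4578 − y_svg.

**Shape 1** — `<polygon>` closed polygon, stroke `#0000ff` → score (S450, F1818). Machine vertices: (143.5053,53.1918) → (234.1191,34.0127) → (283.6174,136.2855) → (134.9324,13.0573) → (143.5053,53.1918). Closed: final G1 returns to the first vertex.

**Shape 2** — `<circle>` circle, stroke `#0000ff` → score (S450, F1818). Machine vertices: (90.5935,90.4729) → (88.7784,96.0593) → (84.0263,99.5119) → (78.1523,99.5119) → (73.4002,96.0593) → (71.5851,90.4729) → (73.4002,84.8865) → (78.1523,81.4339) → (84.0263,81.4339) → (88.7784,84.8865) → (90.5935,90.4729). Closed: final G1 returns to the first vertex.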